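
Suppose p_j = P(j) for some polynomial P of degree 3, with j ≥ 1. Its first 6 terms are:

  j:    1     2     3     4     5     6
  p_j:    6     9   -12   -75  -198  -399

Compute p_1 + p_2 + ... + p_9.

-4122

1st diffs: 3, -21, -63, -123, -201.
2nd diffs: -24, -42, -60, -78.
3rd diffs: -18, -18, -18 (constant).
Newton forward-difference form: p_j = 6 + 3·C(j-1,1) + (-24)·C(j-1,2) + (-18)·C(j-1,3).
Continuing: -696, -1107, -1650.
Summing j = 1..9 (9 terms) gives -4122.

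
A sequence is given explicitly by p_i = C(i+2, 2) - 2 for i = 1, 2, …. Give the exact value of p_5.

C(7, 2) = 21, so p_5 = 19.

19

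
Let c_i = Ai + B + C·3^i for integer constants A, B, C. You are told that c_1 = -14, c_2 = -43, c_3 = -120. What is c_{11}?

-708640

Plug in i = 1, 2, 3: A + B + 3C = -14; 2A + B + 9C = -43; 3A + B + 27C = -120.
Subtracting the first from the second: A + 6C = -29.
Subtracting the second from the third: A + 18C = -77.
Solving: C = -4, A = -5, then B = 3.
Hence c_{11} = -5·11 + 3 + (-4)·177147 = -708640.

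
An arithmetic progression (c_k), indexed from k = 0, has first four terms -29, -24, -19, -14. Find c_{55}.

Common difference d = 5.
c_k = -29 + (k - 0)·5.
c_{55} = -29 + 55·5 = 246.

246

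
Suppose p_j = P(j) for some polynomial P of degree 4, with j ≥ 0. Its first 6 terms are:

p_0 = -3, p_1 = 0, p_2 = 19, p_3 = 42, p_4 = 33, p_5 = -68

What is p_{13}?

-19308

1st diffs: 3, 19, 23, -9, -101.
2nd diffs: 16, 4, -32, -92.
3rd diffs: -12, -36, -60.
4th diffs: -24, -24 (constant).
So p_j = -j^4 + 4j^3 + 3j^2 - 3j - 3.
Evaluating at j = 13 gives p_{13} = -19308.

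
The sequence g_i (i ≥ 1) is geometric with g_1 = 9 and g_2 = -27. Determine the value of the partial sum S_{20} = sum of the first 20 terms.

-7845264900

Common ratio r = -3.
g_i = 9·(-3)^(i-1).
S = 9·((-3)^20 - 1)/(-3 - 1) = 9·(3486784401 - 1)/(-4) = -7845264900.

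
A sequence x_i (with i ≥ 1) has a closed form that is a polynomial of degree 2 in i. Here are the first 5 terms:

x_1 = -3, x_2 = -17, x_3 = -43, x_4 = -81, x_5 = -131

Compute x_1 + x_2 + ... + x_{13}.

1st diffs: -14, -26, -38, -50.
2nd diffs: -12, -12, -12 (constant).
So x_i = -6i^2 + 4i - 1.
Continuing: …, -193, -267, -353, -451, …, x_{13} = -963.
Summing i = 1..13 (13 terms) gives -4563.

-4563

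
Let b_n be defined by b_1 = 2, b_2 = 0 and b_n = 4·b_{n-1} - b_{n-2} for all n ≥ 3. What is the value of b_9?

-5822

b_3 = -2  b_4 = -8  b_5 = -30  b_6 = -112  b_7 = -418  b_8 = -1560  b_9 = -5822.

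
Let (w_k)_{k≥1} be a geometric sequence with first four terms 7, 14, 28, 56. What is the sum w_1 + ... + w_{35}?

Common ratio r = 2.
w_k = 7·2^(k-1).
S = 7·(2^35 - 1)/(2 - 1) = 7·(34359738368 - 1)/(1) = 240518168569.

240518168569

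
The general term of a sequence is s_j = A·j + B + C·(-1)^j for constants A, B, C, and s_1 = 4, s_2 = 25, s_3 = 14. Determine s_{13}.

At j = 1, 2, 3: A + B - C = 4; 2A + B + C = 25; 3A + B - C = 14.
Subtracting the first from the second: A + 2C = 21.
Subtracting the second from the third: A - 2C = -11.
Solving: C = 8, A = 5, then B = 7.
Hence s_{13} = 5·13 + 7 + 8·(-1) = 64.

64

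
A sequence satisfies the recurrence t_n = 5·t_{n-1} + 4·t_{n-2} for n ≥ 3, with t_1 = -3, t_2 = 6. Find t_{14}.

4093272786

Applying the relation repeatedly:
t_3 = 18;  t_4 = 114;  t_5 = 642;  …;  t_{11} = 22084578;  t_{12} = 125916594;  t_{13} = 717921282;  t_{14} = 4093272786.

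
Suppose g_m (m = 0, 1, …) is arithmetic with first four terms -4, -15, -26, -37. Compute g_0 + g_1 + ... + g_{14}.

Common difference d = -11.
g_m = -4 + (m - 0)·(-11).
g_{14} = -158; S = 15·(-4 + (-158))/2 = -1215.

-1215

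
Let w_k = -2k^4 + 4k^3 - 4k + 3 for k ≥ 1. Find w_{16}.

-114749

w_{16} = -2·16^4 + 4·16^3 - 4·16 + 3 = -114749.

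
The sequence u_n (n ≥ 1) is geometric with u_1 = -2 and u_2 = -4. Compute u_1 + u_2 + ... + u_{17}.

Common ratio r = 2.
u_n = (-2)·2^(n-1).
S = (-2)·(2^17 - 1)/(2 - 1) = (-2)·(131072 - 1)/(1) = -262142.

-262142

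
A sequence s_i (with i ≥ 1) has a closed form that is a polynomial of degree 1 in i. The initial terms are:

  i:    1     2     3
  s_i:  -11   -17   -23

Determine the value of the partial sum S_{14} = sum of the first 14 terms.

1st diffs: -6, -6 (constant).
So s_i = -6i - 5.
Continuing: …, -29, -35, -41, -47, …, s_{14} = -89.
Summing i = 1..14 (14 terms) gives -700.

-700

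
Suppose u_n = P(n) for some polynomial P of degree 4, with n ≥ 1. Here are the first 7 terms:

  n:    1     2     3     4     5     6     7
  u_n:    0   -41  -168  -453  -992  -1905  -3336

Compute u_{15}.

1st diffs: -41, -127, -285, -539, -913, -1431.
2nd diffs: -86, -158, -254, -374, -518.
3rd diffs: -72, -96, -120, -144.
4th diffs: -24, -24, -24 (constant).
So u_n = -n^4 - 2n^3 - 6n^2 + 6n + 3.
Evaluating at n = 15 gives u_{15} = -58632.

-58632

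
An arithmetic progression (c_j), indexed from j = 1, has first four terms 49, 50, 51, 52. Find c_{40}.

88

Common difference d = 1.
c_j = 49 + (j - 1)·1.
c_{40} = 49 + 39·1 = 88.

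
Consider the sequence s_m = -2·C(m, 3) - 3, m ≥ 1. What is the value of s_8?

C(8, 3) = 56, so s_8 = -115.

-115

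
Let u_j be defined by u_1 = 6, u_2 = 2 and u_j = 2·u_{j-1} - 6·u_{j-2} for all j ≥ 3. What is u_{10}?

Step forward from the initial values:
u_3 = -32; u_4 = -76; u_5 = 40; u_6 = 536; u_7 = 832; u_8 = -1552; u_9 = -8096; u_{10} = -6880.

-6880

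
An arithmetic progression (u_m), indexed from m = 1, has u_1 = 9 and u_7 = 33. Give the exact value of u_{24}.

101

Common difference d = (33 - 9) / (7 - 1) = 4.
u_m = 9 + (m - 1)·4.
u_{24} = 9 + 23·4 = 101.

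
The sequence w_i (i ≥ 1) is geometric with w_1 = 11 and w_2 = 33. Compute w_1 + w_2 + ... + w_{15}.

78918983

Common ratio r = 3.
w_i = 11·3^(i-1).
S = 11·(3^15 - 1)/(3 - 1) = 11·(14348907 - 1)/(2) = 78918983.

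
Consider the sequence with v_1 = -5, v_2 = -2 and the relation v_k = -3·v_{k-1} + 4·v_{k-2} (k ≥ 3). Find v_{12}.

v_3 = -14; v_4 = 34; v_5 = -158; v_6 = 610; v_7 = -2462; v_8 = 9826; v_9 = -39326; v_{10} = 157282; v_{11} = -629150; v_{12} = 2516578.
(Characteristic roots are 1 and -4.)

2516578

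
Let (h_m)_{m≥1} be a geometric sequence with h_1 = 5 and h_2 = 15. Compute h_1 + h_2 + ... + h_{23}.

235357947065

Common ratio r = 3.
h_m = 5·3^(m-1).
S = 5·(3^23 - 1)/(3 - 1) = 5·(94143178827 - 1)/(2) = 235357947065.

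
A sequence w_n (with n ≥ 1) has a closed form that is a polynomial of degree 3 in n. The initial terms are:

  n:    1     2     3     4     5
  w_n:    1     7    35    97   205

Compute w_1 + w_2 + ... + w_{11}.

1st diffs: 6, 28, 62, 108.
2nd diffs: 22, 34, 46.
3rd diffs: 12, 12 (constant).
Newton forward-difference form: w_n = 1 + 6·C(n-1,1) + 22·C(n-1,2) + 12·C(n-1,3).
Continuing: …, 371, 607, 925, 1337, …, w_{11} = 2491.
Summing n = 1..11 (11 terms) gives 7931.

7931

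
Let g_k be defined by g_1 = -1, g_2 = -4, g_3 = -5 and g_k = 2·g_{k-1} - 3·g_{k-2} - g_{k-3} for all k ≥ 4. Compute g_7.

Iterate the recurrence:
g_4 = 3;  g_5 = 25;  g_6 = 46;  g_7 = 14.

14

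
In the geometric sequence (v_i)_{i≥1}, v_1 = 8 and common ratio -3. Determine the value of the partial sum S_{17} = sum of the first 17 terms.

258280328

v_i = 8·(-3)^(i-1).
S = 8·((-3)^17 - 1)/(-3 - 1) = 8·(-129140163 - 1)/(-4) = 258280328.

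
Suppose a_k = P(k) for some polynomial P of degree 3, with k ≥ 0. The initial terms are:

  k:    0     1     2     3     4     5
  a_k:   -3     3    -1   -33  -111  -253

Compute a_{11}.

-3457

1st diffs: 6, -4, -32, -78, -142.
2nd diffs: -10, -28, -46, -64.
3rd diffs: -18, -18, -18 (constant).
Newton forward-difference form: a_k = -3 + 6·C(k,1) + (-10)·C(k,2) + (-18)·C(k,3).
At k = 11: k = 11, so a_{11} = -3 + 66 - 550 - 2970 = -3457.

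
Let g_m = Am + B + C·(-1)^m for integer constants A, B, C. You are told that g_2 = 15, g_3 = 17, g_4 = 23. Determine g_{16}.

71

At m = 2, 3, 4: 2A + B + C = 15; 3A + B - C = 17; 4A + B + C = 23.
Subtracting the first from the second: A - 2C = 2.
Subtracting the second from the third: A + 2C = 6.
Solving: C = 1, A = 4, then B = 6.
So g_m = 4·m + 6 + 1·(-1)^m; at m=16 this is 71.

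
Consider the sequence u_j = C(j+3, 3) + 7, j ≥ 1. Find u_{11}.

371

C(14, 3) = 364, so u_{11} = 371.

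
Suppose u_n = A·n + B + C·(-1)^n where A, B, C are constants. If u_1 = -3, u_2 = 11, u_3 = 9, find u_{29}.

Plug in n = 1, 2, 3: A + B - C = -3; 2A + B + C = 11; 3A + B - C = 9.
Subtracting the first from the second: A + 2C = 14.
Subtracting the second from the third: A - 2C = -2.
Solving: C = 4, A = 6, then B = -5.
Therefore u_{29} = 174 + (-5) + 4·(-1) = 165.

165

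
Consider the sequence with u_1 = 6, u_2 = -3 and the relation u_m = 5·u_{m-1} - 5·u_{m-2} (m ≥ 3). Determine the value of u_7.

-11250

Compute successive terms:
u_3 = -45, u_4 = -210, u_5 = -825, u_6 = -3075, u_7 = -11250.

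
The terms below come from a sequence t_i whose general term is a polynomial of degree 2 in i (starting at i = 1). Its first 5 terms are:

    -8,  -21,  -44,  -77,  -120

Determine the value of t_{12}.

1st diffs: -13, -23, -33, -43.
2nd diffs: -10, -10, -10 (constant).
Newton forward-difference form: t_i = -8 + (-13)·C(i-1,1) + (-10)·C(i-1,2).
At i = 12: i-1 = 11, so t_{12} = -8 - 143 - 550 = -701.

-701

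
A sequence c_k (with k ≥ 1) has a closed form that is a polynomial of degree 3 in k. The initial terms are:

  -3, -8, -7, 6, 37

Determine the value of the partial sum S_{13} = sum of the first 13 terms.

1st diffs: -5, 1, 13, 31.
2nd diffs: 6, 12, 18.
3rd diffs: 6, 6 (constant).
Newton forward-difference form: c_k = -3 + (-5)·C(k-1,1) + 6·C(k-1,2) + 6·C(k-1,3).
Continuing: …, 92, 177, 298, 461, …, c_{13} = 1653.
Summing k = 1..13 (13 terms) gives 5577.

5577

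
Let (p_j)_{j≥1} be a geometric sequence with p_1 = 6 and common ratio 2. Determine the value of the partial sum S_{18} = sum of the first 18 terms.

1572858

p_j = 6·2^(j-1).
S = 6·(2^18 - 1)/(2 - 1) = 6·(262144 - 1)/(1) = 1572858.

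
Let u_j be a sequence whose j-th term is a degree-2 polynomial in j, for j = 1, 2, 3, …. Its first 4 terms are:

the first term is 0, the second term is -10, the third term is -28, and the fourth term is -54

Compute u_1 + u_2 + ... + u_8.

1st diffs: -10, -18, -26.
2nd diffs: -8, -8 (constant).
Newton forward-difference form: u_j = (-10)·C(j-1,1) + (-8)·C(j-1,2).
Continuing: -88, -130, -180, -238.
Summing j = 1..8 (8 terms) gives -728.

-728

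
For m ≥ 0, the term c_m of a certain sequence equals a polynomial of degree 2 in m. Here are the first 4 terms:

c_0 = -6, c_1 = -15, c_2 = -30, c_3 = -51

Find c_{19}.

1st diffs: -9, -15, -21.
2nd diffs: -6, -6 (constant).
Newton forward-difference form: c_m = -6 + (-9)·C(m,1) + (-6)·C(m,2).
At m = 19: m = 19, so c_{19} = -6 - 171 - 1026 = -1203.

-1203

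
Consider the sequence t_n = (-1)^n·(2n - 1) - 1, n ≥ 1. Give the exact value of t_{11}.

(-1)^11 = -1; 2n - 1 at n=11 is 21; so t_{11} = -22.

-22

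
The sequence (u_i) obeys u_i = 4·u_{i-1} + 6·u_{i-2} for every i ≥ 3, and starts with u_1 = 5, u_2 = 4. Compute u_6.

u_3 = 46; u_4 = 208; u_5 = 1108; u_6 = 5680.

5680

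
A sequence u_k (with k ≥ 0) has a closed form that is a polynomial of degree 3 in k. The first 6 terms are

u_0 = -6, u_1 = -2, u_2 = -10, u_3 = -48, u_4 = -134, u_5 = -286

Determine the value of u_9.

1st diffs: 4, -8, -38, -86, -152.
2nd diffs: -12, -30, -48, -66.
3rd diffs: -18, -18, -18 (constant).
Newton forward-difference form: u_k = -6 + 4·C(k,1) + (-12)·C(k,2) + (-18)·C(k,3).
At k = 9: k = 9, so u_9 = -6 + 36 - 432 - 1512 = -1914.

-1914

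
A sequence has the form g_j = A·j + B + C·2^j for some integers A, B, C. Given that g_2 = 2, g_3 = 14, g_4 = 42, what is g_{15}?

The three given values yield: 2A + B + 4C = 2; 3A + B + 8C = 14; 4A + B + 16C = 42.
Subtracting the first from the second: A + 4C = 12.
Subtracting the second from the third: A + 8C = 28.
Solving: C = 4, A = -4, then B = -6.
Therefore g_{15} = -60 + (-6) + 4·32768 = 131006.

131006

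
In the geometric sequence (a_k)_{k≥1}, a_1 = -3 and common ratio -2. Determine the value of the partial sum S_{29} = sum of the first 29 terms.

a_k = (-3)·(-2)^(k-1).
S = (-3)·((-2)^29 - 1)/(-2 - 1) = (-3)·(-536870912 - 1)/(-3) = -536870913.

-536870913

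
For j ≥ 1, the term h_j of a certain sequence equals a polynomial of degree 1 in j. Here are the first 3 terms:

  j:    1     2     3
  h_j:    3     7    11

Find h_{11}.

43

1st diffs: 4, 4 (constant).
So h_j = 4j - 1.
Evaluating at j = 11 gives h_{11} = 43.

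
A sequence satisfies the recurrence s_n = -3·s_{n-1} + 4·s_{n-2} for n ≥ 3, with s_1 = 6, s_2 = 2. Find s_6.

Compute successive terms:
s_3 = 18;  s_4 = -46;  s_5 = 210;  s_6 = -814.
(Characteristic roots are 1 and -4.)

-814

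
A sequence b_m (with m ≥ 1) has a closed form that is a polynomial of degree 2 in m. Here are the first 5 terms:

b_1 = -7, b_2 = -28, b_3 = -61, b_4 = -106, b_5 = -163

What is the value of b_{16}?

-1582

1st diffs: -21, -33, -45, -57.
2nd diffs: -12, -12, -12 (constant).
So b_m = -6m^2 - 3m + 2.
Evaluating at m = 16 gives b_{16} = -1582.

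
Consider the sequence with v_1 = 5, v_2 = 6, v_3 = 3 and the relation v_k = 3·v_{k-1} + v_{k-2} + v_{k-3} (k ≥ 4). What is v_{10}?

Applying the relation repeatedly:
v_4 = 20; v_5 = 69; v_6 = 230; v_7 = 779; v_8 = 2636; v_9 = 8917; v_{10} = 30166.

30166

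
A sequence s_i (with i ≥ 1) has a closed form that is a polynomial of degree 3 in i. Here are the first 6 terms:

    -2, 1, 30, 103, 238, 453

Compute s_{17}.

1st diffs: 3, 29, 73, 135, 215.
2nd diffs: 26, 44, 62, 80.
3rd diffs: 18, 18, 18 (constant).
So s_i = 3i^3 - 5i^2 - 3i + 3.
Evaluating at i = 17 gives s_{17} = 13246.

13246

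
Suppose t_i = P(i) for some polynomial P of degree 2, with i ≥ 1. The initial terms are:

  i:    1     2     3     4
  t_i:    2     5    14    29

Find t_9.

1st diffs: 3, 9, 15.
2nd diffs: 6, 6 (constant).
Newton forward-difference form: t_i = 2 + 3·C(i-1,1) + 6·C(i-1,2).
At i = 9: i-1 = 8, so t_9 = 2 + 24 + 168 = 194.

194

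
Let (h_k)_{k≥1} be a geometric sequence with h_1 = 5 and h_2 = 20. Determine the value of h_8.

Common ratio r = 4.
h_k = 5·4^(k-1).
h_8 = 5·4^7 = 81920.

81920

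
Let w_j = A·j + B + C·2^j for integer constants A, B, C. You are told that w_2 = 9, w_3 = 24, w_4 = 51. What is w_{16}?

Write the equations: 2A + B + 4C = 9; 3A + B + 8C = 24; 4A + B + 16C = 51.
Subtracting the first from the second: A + 4C = 15.
Subtracting the second from the third: A + 8C = 27.
Solving: C = 3, A = 3, then B = -9.
Hence w_{16} = 3·16 + (-9) + 3·65536 = 196647.

196647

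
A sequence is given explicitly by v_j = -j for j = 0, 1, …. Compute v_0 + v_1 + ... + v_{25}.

-325

Over j = 0..25: Σj = 325.
Total = (-1)·325 = -325.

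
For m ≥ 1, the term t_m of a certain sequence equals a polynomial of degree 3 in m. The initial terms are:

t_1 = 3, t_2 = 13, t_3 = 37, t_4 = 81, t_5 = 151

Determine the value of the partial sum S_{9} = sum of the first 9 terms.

2319

1st diffs: 10, 24, 44, 70.
2nd diffs: 14, 20, 26.
3rd diffs: 6, 6 (constant).
Newton forward-difference form: t_m = 3 + 10·C(m-1,1) + 14·C(m-1,2) + 6·C(m-1,3).
Continuing: 253, 393, 577, 811.
Summing m = 1..9 (9 terms) gives 2319.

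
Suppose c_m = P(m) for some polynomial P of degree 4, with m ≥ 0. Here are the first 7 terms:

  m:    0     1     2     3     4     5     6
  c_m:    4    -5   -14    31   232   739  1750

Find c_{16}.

1st diffs: -9, -9, 45, 201, 507, 1011.
2nd diffs: 0, 54, 156, 306, 504.
3rd diffs: 54, 102, 150, 198.
4th diffs: 48, 48, 48 (constant).
Newton forward-difference form: c_m = 4 + (-9)·C(m,1) + 54·C(m,3) + 48·C(m,4).
At m = 16: m = 16, so c_{16} = 4 - 144 + 30240 + 87360 = 117460.

117460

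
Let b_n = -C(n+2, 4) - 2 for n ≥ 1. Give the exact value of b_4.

-17

C(6, 4) = 15, so b_4 = -17.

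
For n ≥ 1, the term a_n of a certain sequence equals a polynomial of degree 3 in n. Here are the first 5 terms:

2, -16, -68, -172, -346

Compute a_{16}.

-12028

1st diffs: -18, -52, -104, -174.
2nd diffs: -34, -52, -70.
3rd diffs: -18, -18 (constant).
Newton forward-difference form: a_n = 2 + (-18)·C(n-1,1) + (-34)·C(n-1,2) + (-18)·C(n-1,3).
At n = 16: n-1 = 15, so a_{16} = 2 - 270 - 3570 - 8190 = -12028.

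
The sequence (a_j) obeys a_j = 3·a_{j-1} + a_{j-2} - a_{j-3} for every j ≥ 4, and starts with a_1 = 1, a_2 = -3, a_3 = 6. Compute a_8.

Step forward from the initial values:
a_4 = 14  a_5 = 51  a_6 = 161  a_7 = 520  a_8 = 1670.

1670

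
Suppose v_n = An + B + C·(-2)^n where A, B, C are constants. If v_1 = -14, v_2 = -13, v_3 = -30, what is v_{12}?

4029

Write the equations: A + B - 2C = -14; 2A + B + 4C = -13; 3A + B - 8C = -30.
Subtracting the first from the second: A + 6C = 1.
Subtracting the second from the third: A - 12C = -17.
Solving: C = 1, A = -5, then B = -7.
So v_n = -5·n + (-7) + 1·(-2)^n; at n=12 this is 4029.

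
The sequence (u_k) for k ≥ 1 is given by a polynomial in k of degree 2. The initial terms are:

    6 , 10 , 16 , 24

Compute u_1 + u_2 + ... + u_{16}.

1696

1st diffs: 4, 6, 8.
2nd diffs: 2, 2 (constant).
Newton forward-difference form: u_k = 6 + 4·C(k-1,1) + 2·C(k-1,2).
Continuing: …, 34, 46, 60, 76, …, u_{16} = 276.
Summing k = 1..16 (16 terms) gives 1696.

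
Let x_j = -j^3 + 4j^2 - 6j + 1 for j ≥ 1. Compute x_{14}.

x_{14} = -1·14^3 + 4·14^2 - 6·14 + 1 = -2043.

-2043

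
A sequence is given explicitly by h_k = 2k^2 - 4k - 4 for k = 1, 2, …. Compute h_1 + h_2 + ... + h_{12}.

940

Over k = 1..12: Σk = 78, Σk² = 650.
Total = (2)·650 + (-4)·78 + (-4)·12 = 940.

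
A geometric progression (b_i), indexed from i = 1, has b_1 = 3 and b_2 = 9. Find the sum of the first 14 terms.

7174452

Common ratio r = 3.
b_i = 3·3^(i-1).
S = 3·(3^14 - 1)/(3 - 1) = 3·(4782969 - 1)/(2) = 7174452.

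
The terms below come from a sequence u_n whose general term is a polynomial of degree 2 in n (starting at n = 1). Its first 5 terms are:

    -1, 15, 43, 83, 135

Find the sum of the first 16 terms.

8624

1st diffs: 16, 28, 40, 52.
2nd diffs: 12, 12, 12 (constant).
So u_n = 6n^2 - 2n - 5.
Continuing: …, 199, 275, 363, 463, …, u_{16} = 1499.
Summing n = 1..16 (16 terms) gives 8624.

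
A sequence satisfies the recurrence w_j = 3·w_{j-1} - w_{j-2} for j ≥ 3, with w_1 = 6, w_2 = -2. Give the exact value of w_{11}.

-29034

Applying the relation repeatedly:
w_3 = -12  w_4 = -34  w_5 = -90  w_6 = -236  w_7 = -618  w_8 = -1618  w_9 = -4236  w_{10} = -11090  w_{11} = -29034.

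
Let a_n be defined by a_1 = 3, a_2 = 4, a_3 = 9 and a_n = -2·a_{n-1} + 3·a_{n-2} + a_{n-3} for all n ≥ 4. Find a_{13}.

149002

Compute successive terms:
a_4 = -3  a_5 = 37  a_6 = -74  a_7 = 256  a_8 = -697  a_9 = 2088  a_{10} = -6011  a_{11} = 17589  a_{12} = -51123  a_{13} = 149002.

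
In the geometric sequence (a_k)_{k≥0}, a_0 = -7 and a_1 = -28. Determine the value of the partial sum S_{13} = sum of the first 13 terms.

Common ratio r = 4.
a_k = (-7)·4^(k-0).
S = (-7)·(4^13 - 1)/(4 - 1) = (-7)·(67108864 - 1)/(3) = -156587347.

-156587347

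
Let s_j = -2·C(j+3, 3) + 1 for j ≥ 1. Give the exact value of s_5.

-111

C(8, 3) = 56, so s_5 = -111.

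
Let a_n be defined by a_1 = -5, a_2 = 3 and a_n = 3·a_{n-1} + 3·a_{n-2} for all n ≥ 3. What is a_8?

Applying the relation repeatedly:
a_3 = -6, a_4 = -9, a_5 = -45, a_6 = -162, a_7 = -621, a_8 = -2349.

-2349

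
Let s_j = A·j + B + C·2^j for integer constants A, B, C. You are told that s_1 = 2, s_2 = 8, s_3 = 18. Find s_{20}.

2097188

Plug in j = 1, 2, 3: A + B + 2C = 2; 2A + B + 4C = 8; 3A + B + 8C = 18.
Subtracting the first from the second: A + 2C = 6.
Subtracting the second from the third: A + 4C = 10.
Solving: C = 2, A = 2, then B = -4.
So s_j = 2·j + (-4) + 2·2^j; at j=20 this is 2097188.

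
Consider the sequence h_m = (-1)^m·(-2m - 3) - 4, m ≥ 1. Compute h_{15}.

(-1)^15 = -1; -2m - 3 at m=15 is -33; so h_{15} = 29.

29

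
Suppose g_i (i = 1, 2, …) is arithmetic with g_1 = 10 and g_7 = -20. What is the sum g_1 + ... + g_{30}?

Common difference d = (-20 - 10) / (7 - 1) = -5.
g_i = 10 + (i - 1)·(-5).
g_{30} = -135; S = 30·(10 + (-135))/2 = -1875.

-1875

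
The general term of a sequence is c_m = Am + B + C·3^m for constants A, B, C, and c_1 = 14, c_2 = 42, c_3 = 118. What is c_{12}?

At m = 1, 2, 3: A + B + 3C = 14; 2A + B + 9C = 42; 3A + B + 27C = 118.
Subtracting the first from the second: A + 6C = 28.
Subtracting the second from the third: A + 18C = 76.
Solving: C = 4, A = 4, then B = -2.
Therefore c_{12} = 48 + (-2) + 4·531441 = 2125810.

2125810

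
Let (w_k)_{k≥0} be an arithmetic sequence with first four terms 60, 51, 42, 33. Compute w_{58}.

-462

Common difference d = -9.
w_k = 60 + (k - 0)·(-9).
w_{58} = 60 + 58·(-9) = -462.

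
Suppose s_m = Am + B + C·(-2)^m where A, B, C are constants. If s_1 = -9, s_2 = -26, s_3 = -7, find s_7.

213

At m = 1, 2, 3: A + B - 2C = -9; 2A + B + 4C = -26; 3A + B - 8C = -7.
Subtracting the first from the second: A + 6C = -17.
Subtracting the second from the third: A - 12C = 19.
Solving: C = -2, A = -5, then B = -8.
Hence s_7 = -5·7 + (-8) + (-2)·(-128) = 213.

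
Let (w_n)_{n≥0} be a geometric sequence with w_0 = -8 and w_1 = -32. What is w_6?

Common ratio r = 4.
w_n = (-8)·4^(n-0).
w_6 = (-8)·4^6 = -32768.

-32768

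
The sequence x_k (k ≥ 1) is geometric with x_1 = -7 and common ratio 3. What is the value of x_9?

-45927

x_k = (-7)·3^(k-1).
x_9 = (-7)·3^8 = -45927.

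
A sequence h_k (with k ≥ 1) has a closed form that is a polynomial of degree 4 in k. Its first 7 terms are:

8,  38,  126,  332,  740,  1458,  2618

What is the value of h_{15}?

51570

1st diffs: 30, 88, 206, 408, 718, 1160.
2nd diffs: 58, 118, 202, 310, 442.
3rd diffs: 60, 84, 108, 132.
4th diffs: 24, 24, 24 (constant).
Newton forward-difference form: h_k = 8 + 30·C(k-1,1) + 58·C(k-1,2) + 60·C(k-1,3) + 24·C(k-1,4).
At k = 15: k-1 = 14, so h_{15} = 8 + 420 + 5278 + 21840 + 24024 = 51570.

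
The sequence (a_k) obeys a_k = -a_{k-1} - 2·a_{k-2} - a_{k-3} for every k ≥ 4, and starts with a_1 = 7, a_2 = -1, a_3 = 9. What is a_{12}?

Step forward from the initial values:
a_4 = -14  a_5 = -3  a_6 = 22  a_7 = -2  a_8 = -39  a_9 = 21  a_{10} = 59  a_{11} = -62  a_{12} = -77.

-77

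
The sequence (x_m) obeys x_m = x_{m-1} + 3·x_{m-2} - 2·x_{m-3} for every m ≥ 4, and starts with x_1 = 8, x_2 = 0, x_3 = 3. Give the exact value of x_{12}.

-2365

Compute successive terms:
x_4 = -13  x_5 = -4  x_6 = -49  x_7 = -35  x_8 = -174  x_9 = -181  x_{10} = -633  x_{11} = -828  x_{12} = -2365.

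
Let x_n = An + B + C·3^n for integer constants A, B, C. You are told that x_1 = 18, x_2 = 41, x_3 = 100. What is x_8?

19727

Write the equations: A + B + 3C = 18; 2A + B + 9C = 41; 3A + B + 27C = 100.
Subtracting the first from the second: A + 6C = 23.
Subtracting the second from the third: A + 18C = 59.
Solving: C = 3, A = 5, then B = 4.
Therefore x_8 = 40 + 4 + 3·6561 = 19727.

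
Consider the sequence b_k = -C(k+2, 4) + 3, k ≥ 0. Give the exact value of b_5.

C(7, 4) = 35, so b_5 = -32.

-32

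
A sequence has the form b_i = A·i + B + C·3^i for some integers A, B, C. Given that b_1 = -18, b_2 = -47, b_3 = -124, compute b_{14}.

The three given values yield: A + B + 3C = -18; 2A + B + 9C = -47; 3A + B + 27C = -124.
Subtracting the first from the second: A + 6C = -29.
Subtracting the second from the third: A + 18C = -77.
Solving: C = -4, A = -5, then B = -1.
Therefore b_{14} = -70 + (-1) + (-4)·4782969 = -19131947.

-19131947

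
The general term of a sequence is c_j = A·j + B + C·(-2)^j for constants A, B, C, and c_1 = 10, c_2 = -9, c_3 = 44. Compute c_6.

The three given values yield: A + B - 2C = 10; 2A + B + 4C = -9; 3A + B - 8C = 44.
Subtracting the first from the second: A + 6C = -19.
Subtracting the second from the third: A - 12C = 53.
Solving: C = -4, A = 5, then B = -3.
Hence c_6 = 5·6 + (-3) + (-4)·64 = -229.

-229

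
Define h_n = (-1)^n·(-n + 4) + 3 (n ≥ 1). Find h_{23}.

(-1)^23 = -1; -n + 4 at n=23 is -19; so h_{23} = 22.

22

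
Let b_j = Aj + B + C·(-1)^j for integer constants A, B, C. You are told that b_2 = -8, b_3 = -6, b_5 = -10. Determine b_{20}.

-44

The three given values yield: 2A + B + C = -8; 3A + B - C = -6; 5A + B - C = -10.
Subtracting the first from the second: A - 2C = 2.
Subtracting the second from the third: 2A = -4.
Solving: C = -2, A = -2, then B = -2.
Therefore b_{20} = -40 + (-2) + (-2)·1 = -44.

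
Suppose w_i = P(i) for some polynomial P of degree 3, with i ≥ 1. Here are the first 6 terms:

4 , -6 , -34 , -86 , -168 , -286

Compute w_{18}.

-6694

1st diffs: -10, -28, -52, -82, -118.
2nd diffs: -18, -24, -30, -36.
3rd diffs: -6, -6, -6 (constant).
Newton forward-difference form: w_i = 4 + (-10)·C(i-1,1) + (-18)·C(i-1,2) + (-6)·C(i-1,3).
At i = 18: i-1 = 17, so w_{18} = 4 - 170 - 2448 - 4080 = -6694.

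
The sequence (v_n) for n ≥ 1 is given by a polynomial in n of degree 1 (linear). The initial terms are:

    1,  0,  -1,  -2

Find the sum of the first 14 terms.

-77

1st diffs: -1, -1, -1 (constant).
So v_n = -n + 2.
Continuing: …, -3, -4, -5, -6, …, v_{14} = -12.
Summing n = 1..14 (14 terms) gives -77.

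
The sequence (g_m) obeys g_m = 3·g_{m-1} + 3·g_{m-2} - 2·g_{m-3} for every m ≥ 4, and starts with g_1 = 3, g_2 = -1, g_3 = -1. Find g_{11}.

Applying the relation repeatedly:
g_4 = -12, g_5 = -37, g_6 = -145, g_7 = -522, g_8 = -1927, g_9 = -7057, g_{10} = -25908, g_{11} = -95041.

-95041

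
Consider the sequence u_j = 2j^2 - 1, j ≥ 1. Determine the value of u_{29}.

1681

u_{29} = 2·29^2 - 1 = 1681.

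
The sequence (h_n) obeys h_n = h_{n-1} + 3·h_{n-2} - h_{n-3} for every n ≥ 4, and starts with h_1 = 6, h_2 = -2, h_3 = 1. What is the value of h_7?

Iterate the recurrence:
h_4 = -11  h_5 = -6  h_6 = -40  h_7 = -47.

-47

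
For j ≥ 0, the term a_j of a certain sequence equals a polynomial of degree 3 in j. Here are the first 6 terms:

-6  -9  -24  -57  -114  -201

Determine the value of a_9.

1st diffs: -3, -15, -33, -57, -87.
2nd diffs: -12, -18, -24, -30.
3rd diffs: -6, -6, -6 (constant).
Newton forward-difference form: a_j = -6 + (-3)·C(j,1) + (-12)·C(j,2) + (-6)·C(j,3).
At j = 9: j = 9, so a_9 = -6 - 27 - 432 - 504 = -969.

-969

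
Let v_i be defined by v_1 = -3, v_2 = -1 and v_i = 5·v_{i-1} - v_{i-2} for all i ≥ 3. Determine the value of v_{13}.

Step forward from the initial values:
v_3 = -2;  v_4 = -9;  v_5 = -43;  …;  v_{10} = -108561;  v_{11} = -520147;  v_{12} = -2492174;  v_{13} = -11940723.

-11940723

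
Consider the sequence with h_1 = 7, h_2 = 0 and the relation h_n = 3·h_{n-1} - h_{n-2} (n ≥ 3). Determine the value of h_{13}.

-123977

Iterate the recurrence:
h_3 = -7; h_4 = -21; h_5 = -56; …; h_{10} = -6909; h_{11} = -18088; h_{12} = -47355; h_{13} = -123977.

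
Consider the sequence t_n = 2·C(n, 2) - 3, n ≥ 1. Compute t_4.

9

C(4, 2) = 6, so t_4 = 9.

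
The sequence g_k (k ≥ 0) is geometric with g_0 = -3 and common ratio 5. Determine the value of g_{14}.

g_k = (-3)·5^(k-0).
g_{14} = (-3)·5^14 = -18310546875.

-18310546875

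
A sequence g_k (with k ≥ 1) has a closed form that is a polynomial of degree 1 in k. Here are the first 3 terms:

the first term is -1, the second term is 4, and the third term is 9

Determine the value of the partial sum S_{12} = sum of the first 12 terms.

318

1st diffs: 5, 5 (constant).
So g_k = 5k - 6.
Continuing: …, 14, 19, 24, 29, …, g_{12} = 54.
Summing k = 1..12 (12 terms) gives 318.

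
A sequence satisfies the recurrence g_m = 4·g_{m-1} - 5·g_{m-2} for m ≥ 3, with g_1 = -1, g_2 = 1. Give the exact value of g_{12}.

Iterate the recurrence:
g_3 = 9, g_4 = 31, g_5 = 79, g_6 = 161, g_7 = 249, g_8 = 191, g_9 = -481, g_{10} = -2879, g_{11} = -9111, g_{12} = -22049.

-22049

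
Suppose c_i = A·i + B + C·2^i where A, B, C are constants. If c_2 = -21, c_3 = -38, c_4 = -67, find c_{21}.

-6291560

At i = 2, 3, 4: 2A + B + 4C = -21; 3A + B + 8C = -38; 4A + B + 16C = -67.
Subtracting the first from the second: A + 4C = -17.
Subtracting the second from the third: A + 8C = -29.
Solving: C = -3, A = -5, then B = 1.
So c_i = -5·i + 1 + (-3)·2^i; at i=21 this is -6291560.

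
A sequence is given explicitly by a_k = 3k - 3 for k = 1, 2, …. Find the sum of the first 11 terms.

Over k = 1..11: Σk = 66.
Total = (3)·66 + (-3)·11 = 165.

165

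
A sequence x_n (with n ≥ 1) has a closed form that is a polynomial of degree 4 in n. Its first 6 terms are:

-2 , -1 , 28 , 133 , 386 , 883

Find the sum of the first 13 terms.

1st diffs: 1, 29, 105, 253, 497.
2nd diffs: 28, 76, 148, 244.
3rd diffs: 48, 72, 96.
4th diffs: 24, 24 (constant).
Newton forward-difference form: x_n = -2 + 1·C(n-1,1) + 28·C(n-1,2) + 48·C(n-1,3) + 24·C(n-1,4).
Continuing: …, 1744, 3113, 5158, 8071, …, x_{13} = 24298.
Summing n = 1..13 (13 terms) gives 73268.

73268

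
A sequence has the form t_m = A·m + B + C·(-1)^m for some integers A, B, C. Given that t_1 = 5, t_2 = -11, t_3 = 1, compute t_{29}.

Plug in m = 1, 2, 3: A + B - C = 5; 2A + B + C = -11; 3A + B - C = 1.
Subtracting the first from the second: A + 2C = -16.
Subtracting the second from the third: A - 2C = 12.
Solving: C = -7, A = -2, then B = 0.
So t_m = -2·m + 0 + (-7)·(-1)^m; at m=29 this is -51.

-51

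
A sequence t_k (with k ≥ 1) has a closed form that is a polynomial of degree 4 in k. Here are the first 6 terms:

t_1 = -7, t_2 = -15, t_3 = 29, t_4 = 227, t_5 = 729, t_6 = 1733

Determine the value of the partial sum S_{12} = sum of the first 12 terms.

99334

1st diffs: -8, 44, 198, 502, 1004.
2nd diffs: 52, 154, 304, 502.
3rd diffs: 102, 150, 198.
4th diffs: 48, 48 (constant).
So t_k = 2k^4 - 3k^3 - 6k^2 + k - 1.
Continuing: …, 3485, 6279, 10457, 16409, …, t_{12} = 35435.
Summing k = 1..12 (12 terms) gives 99334.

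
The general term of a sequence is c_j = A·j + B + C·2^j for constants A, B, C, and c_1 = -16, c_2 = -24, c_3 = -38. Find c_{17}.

Write the equations: A + B + 2C = -16; 2A + B + 4C = -24; 3A + B + 8C = -38.
Subtracting the first from the second: A + 2C = -8.
Subtracting the second from the third: A + 4C = -14.
Solving: C = -3, A = -2, then B = -8.
So c_j = -2·j + (-8) + (-3)·2^j; at j=17 this is -393258.

-393258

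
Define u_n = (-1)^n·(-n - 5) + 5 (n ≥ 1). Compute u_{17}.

27

(-1)^17 = -1; -n - 5 at n=17 is -22; so u_{17} = 27.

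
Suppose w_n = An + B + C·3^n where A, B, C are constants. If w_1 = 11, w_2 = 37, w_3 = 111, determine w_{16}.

At n = 1, 2, 3: A + B + 3C = 11; 2A + B + 9C = 37; 3A + B + 27C = 111.
Subtracting the first from the second: A + 6C = 26.
Subtracting the second from the third: A + 18C = 74.
Solving: C = 4, A = 2, then B = -3.
So w_n = 2·n + (-3) + 4·3^n; at n=16 this is 172186913.

172186913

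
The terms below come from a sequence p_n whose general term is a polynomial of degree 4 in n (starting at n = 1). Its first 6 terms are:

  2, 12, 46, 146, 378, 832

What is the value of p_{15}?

41638

1st diffs: 10, 34, 100, 232, 454.
2nd diffs: 24, 66, 132, 222.
3rd diffs: 42, 66, 90.
4th diffs: 24, 24 (constant).
So p_n = n^4 - 3n^3 + 5n^2 + n - 2.
Evaluating at n = 15 gives p_{15} = 41638.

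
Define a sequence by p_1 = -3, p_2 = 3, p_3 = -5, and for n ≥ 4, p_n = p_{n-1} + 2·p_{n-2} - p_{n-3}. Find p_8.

-1

Applying the relation repeatedly:
p_4 = 4, p_5 = -9, p_6 = 4, p_7 = -18, p_8 = -1.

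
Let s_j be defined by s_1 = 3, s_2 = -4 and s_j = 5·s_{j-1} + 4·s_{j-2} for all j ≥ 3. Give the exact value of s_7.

-10168

Step forward from the initial values:
s_3 = -8; s_4 = -56; s_5 = -312; s_6 = -1784; s_7 = -10168.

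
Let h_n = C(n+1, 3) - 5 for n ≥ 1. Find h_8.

79

C(9, 3) = 84, so h_8 = 79.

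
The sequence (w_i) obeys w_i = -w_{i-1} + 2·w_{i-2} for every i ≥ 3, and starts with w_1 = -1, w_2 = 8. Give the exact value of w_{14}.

Iterate the recurrence:
w_3 = -10, w_4 = 26, w_5 = -46, …, w_{11} = -3070, w_{12} = 6146, w_{13} = -12286, w_{14} = 24578.
(Characteristic roots are 1 and -2.)

24578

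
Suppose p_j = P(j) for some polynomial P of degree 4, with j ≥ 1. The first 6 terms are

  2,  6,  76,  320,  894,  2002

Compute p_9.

11290

1st diffs: 4, 70, 244, 574, 1108.
2nd diffs: 66, 174, 330, 534.
3rd diffs: 108, 156, 204.
4th diffs: 48, 48 (constant).
Newton forward-difference form: p_j = 2 + 4·C(j-1,1) + 66·C(j-1,2) + 108·C(j-1,3) + 48·C(j-1,4).
At j = 9: j-1 = 8, so p_9 = 2 + 32 + 1848 + 6048 + 3360 = 11290.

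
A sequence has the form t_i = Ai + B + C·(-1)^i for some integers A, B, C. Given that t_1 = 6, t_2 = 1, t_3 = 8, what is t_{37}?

42

At i = 1, 2, 3: A + B - C = 6; 2A + B + C = 1; 3A + B - C = 8.
Subtracting the first from the second: A + 2C = -5.
Subtracting the second from the third: A - 2C = 7.
Solving: C = -3, A = 1, then B = 2.
Hence t_{37} = 1·37 + 2 + (-3)·(-1) = 42.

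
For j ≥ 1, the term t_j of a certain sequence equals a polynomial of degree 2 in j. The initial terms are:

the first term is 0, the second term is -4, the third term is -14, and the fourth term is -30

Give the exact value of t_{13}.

1st diffs: -4, -10, -16.
2nd diffs: -6, -6 (constant).
Newton forward-difference form: t_j = (-4)·C(j-1,1) + (-6)·C(j-1,2).
At j = 13: j-1 = 12, so t_{13} = -48 - 396 = -444.

-444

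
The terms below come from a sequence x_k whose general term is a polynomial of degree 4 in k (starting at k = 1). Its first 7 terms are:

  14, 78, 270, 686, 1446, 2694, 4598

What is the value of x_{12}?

31518

1st diffs: 64, 192, 416, 760, 1248, 1904.
2nd diffs: 128, 224, 344, 488, 656.
3rd diffs: 96, 120, 144, 168.
4th diffs: 24, 24, 24 (constant).
Newton forward-difference form: x_k = 14 + 64·C(k-1,1) + 128·C(k-1,2) + 96·C(k-1,3) + 24·C(k-1,4).
At k = 12: k-1 = 11, so x_{12} = 14 + 704 + 7040 + 15840 + 7920 = 31518.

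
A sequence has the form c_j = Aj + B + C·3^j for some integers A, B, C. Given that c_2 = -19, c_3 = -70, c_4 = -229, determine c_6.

Plug in j = 2, 3, 4: 2A + B + 9C = -19; 3A + B + 27C = -70; 4A + B + 81C = -229.
Subtracting the first from the second: A + 18C = -51.
Subtracting the second from the third: A + 54C = -159.
Solving: C = -3, A = 3, then B = 2.
Hence c_6 = 3·6 + 2 + (-3)·729 = -2167.

-2167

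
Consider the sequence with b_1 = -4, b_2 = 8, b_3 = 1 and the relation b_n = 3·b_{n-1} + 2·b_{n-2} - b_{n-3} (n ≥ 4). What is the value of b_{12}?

418493

Compute successive terms:
b_4 = 23  b_5 = 63  b_6 = 234  b_7 = 805  b_8 = 2820  b_9 = 9836  b_{10} = 34343  b_{11} = 119881  b_{12} = 418493.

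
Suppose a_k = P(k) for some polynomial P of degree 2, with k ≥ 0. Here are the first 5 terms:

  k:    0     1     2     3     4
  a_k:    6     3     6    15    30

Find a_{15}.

1st diffs: -3, 3, 9, 15.
2nd diffs: 6, 6, 6 (constant).
Newton forward-difference form: a_k = 6 + (-3)·C(k,1) + 6·C(k,2).
At k = 15: k = 15, so a_{15} = 6 - 45 + 630 = 591.

591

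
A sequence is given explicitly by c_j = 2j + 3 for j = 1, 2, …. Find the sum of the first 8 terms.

Over j = 1..8: Σj = 36.
Total = (2)·36 + (3)·8 = 96.

96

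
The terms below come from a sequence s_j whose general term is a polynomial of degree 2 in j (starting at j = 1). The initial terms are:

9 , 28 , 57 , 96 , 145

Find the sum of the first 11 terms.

2794

1st diffs: 19, 29, 39, 49.
2nd diffs: 10, 10, 10 (constant).
Newton forward-difference form: s_j = 9 + 19·C(j-1,1) + 10·C(j-1,2).
Continuing: …, 204, 273, 352, 441, …, s_{11} = 649.
Summing j = 1..11 (11 terms) gives 2794.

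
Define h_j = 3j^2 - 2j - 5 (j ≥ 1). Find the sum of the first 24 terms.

13980

Over j = 1..24: Σj = 300, Σj² = 4900.
Total = (3)·4900 + (-2)·300 + (-5)·24 = 13980.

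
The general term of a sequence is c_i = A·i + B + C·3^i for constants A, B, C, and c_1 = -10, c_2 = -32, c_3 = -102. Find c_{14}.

Write the equations: A + B + 3C = -10; 2A + B + 9C = -32; 3A + B + 27C = -102.
Subtracting the first from the second: A + 6C = -22.
Subtracting the second from the third: A + 18C = -70.
Solving: C = -4, A = 2, then B = 0.
So c_i = 2·i + 0 + (-4)·3^i; at i=14 this is -19131848.

-19131848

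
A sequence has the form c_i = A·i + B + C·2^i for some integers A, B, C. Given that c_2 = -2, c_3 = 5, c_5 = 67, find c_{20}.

3145624

At i = 2, 3, 5: 2A + B + 4C = -2; 3A + B + 8C = 5; 5A + B + 32C = 67.
Subtracting the first from the second: A + 4C = 7.
Subtracting the second from the third: 2A + 24C = 62.
Solving: C = 3, A = -5, then B = -4.
So c_i = -5·i + (-4) + 3·2^i; at i=20 this is 3145624.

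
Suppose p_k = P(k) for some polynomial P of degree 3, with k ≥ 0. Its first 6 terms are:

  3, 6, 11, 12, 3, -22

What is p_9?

1st diffs: 3, 5, 1, -9, -25.
2nd diffs: 2, -4, -10, -16.
3rd diffs: -6, -6, -6 (constant).
So p_k = -k^3 + 4k^2 + 3.
Evaluating at k = 9 gives p_9 = -402.

-402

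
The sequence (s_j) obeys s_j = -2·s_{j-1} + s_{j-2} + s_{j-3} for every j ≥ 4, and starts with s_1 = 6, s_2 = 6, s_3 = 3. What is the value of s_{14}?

8313

s_4 = 6; s_5 = -3; s_6 = 15; …; s_{11} = -732; s_{12} = 1647; s_{13} = -3699; s_{14} = 8313.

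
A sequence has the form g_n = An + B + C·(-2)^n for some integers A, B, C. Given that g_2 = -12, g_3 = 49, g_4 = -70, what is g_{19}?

2621465

The three given values yield: 2A + B + 4C = -12; 3A + B - 8C = 49; 4A + B + 16C = -70.
Subtracting the first from the second: A - 12C = 61.
Subtracting the second from the third: A + 24C = -119.
Solving: C = -5, A = 1, then B = 6.
Therefore g_{19} = 19 + 6 + (-5)·(-524288) = 2621465.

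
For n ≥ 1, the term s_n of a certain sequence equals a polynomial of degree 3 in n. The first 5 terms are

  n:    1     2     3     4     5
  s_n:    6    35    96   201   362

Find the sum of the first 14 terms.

1st diffs: 29, 61, 105, 161.
2nd diffs: 32, 44, 56.
3rd diffs: 12, 12 (constant).
Newton forward-difference form: s_n = 6 + 29·C(n-1,1) + 32·C(n-1,2) + 12·C(n-1,3).
Continuing: …, 591, 900, 1301, 1806, …, s_{14} = 6311.
Summing n = 1..14 (14 terms) gives 26383.

26383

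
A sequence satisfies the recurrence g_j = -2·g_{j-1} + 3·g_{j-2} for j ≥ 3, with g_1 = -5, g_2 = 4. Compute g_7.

g_3 = -23; g_4 = 58; g_5 = -185; g_6 = 544; g_7 = -1643.
(Characteristic roots are 1 and -3.)

-1643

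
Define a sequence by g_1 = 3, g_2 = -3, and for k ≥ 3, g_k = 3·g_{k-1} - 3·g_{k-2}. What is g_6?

Step forward from the initial values:
g_3 = -18; g_4 = -45; g_5 = -81; g_6 = -108.

-108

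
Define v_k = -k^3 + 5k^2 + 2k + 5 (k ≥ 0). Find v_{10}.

v_{10} = -1·10^3 + 5·10^2 + 2·10 + 5 = -475.

-475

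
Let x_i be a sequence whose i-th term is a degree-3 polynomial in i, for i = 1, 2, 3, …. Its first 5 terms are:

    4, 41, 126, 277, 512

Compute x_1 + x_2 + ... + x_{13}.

29536

1st diffs: 37, 85, 151, 235.
2nd diffs: 48, 66, 84.
3rd diffs: 18, 18 (constant).
Newton forward-difference form: x_i = 4 + 37·C(i-1,1) + 48·C(i-1,2) + 18·C(i-1,3).
Continuing: …, 849, 1306, 1901, 2652, …, x_{13} = 7576.
Summing i = 1..13 (13 terms) gives 29536.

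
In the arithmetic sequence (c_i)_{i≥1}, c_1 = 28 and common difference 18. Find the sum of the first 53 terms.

c_i = 28 + (i - 1)·18.
c_{53} = 964; S = 53·(28 + 964)/2 = 26288.

26288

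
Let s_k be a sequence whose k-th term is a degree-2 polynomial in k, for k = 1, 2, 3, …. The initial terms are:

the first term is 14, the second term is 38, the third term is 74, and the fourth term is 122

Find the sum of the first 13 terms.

5486

1st diffs: 24, 36, 48.
2nd diffs: 12, 12 (constant).
Newton forward-difference form: s_k = 14 + 24·C(k-1,1) + 12·C(k-1,2).
Continuing: …, 182, 254, 338, 434, …, s_{13} = 1094.
Summing k = 1..13 (13 terms) gives 5486.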